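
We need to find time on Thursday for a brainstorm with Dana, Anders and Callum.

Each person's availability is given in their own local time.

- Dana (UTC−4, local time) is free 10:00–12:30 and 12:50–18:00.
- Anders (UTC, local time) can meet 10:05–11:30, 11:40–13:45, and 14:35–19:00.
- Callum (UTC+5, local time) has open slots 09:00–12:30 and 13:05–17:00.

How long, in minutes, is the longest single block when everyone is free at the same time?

Dana → UTC: 14:00–16:30, 16:50–22:00.
Anders → UTC: 10:05–11:30, 11:40–13:45, 14:35–19:00.
Callum → UTC: 04:00–07:30, 08:05–12:00.
Dana ∩ Anders: 14:35–16:30, 16:50–19:00.
Dana ∩ Anders ∩ Callum: (none).
No common window.

0 minutes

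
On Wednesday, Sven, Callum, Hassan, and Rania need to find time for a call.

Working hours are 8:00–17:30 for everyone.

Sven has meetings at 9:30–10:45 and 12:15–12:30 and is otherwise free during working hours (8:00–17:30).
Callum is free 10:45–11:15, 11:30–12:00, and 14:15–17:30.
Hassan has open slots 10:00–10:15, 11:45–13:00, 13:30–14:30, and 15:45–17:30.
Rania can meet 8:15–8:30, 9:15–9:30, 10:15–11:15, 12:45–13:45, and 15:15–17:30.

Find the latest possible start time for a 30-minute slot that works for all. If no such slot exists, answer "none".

Sven free within 08:00–17:30: 08:00–09:30, 10:45–12:15, 12:30–17:30.
Sven ∩ Callum: 10:45–11:15, 11:30–12:00, 14:15–17:30.
Sven ∩ Callum ∩ Hassan: 11:45–12:00, 14:15–14:30, 15:45–17:30.
Sven ∩ Callum ∩ Hassan ∩ Rania: 15:45–17:30.
Windows ≥ 30 min: 15:45–17:30.
Latest start in the last window 15:45–17:30 is 17:30 − 30 min = 17:00.

17:00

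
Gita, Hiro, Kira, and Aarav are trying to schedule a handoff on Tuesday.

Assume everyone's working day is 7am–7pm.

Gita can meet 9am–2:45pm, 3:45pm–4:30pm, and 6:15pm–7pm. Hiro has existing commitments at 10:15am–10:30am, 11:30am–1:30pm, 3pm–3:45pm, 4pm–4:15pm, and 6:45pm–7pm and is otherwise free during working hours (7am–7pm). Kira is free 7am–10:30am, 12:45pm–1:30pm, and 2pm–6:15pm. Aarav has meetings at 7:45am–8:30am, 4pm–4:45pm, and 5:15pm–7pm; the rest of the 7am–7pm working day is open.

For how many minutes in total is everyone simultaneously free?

135 minutes

Hiro free within 07:00–19:00: 07:00–10:15, 10:30–11:30, 13:30–15:00, 15:45–16:00, 16:15–18:45.
Aarav free within 07:00–19:00: 07:00–07:45, 08:30–16:00, 16:45–17:15.
Gita ∩ Hiro: 09:00–10:15, 10:30–11:30, 13:30–14:45, 15:45–16:00, 16:15–16:30, 18:15–18:45.
Gita ∩ Hiro ∩ Kira: 09:00–10:15, 14:00–14:45, 15:45–16:00, 16:15–16:30.
Gita ∩ Hiro ∩ Kira ∩ Aarav: 09:00–10:15, 14:00–14:45, 15:45–16:00.
Total common minutes: 75 + 45 + 15 = 135.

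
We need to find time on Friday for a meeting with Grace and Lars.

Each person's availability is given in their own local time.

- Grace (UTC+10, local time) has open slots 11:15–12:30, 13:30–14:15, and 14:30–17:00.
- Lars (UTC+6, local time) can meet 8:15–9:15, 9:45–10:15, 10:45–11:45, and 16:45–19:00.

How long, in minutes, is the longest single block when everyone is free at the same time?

Grace → UTC: 01:15–02:30, 03:30–04:15, 04:30–07:00.
Lars → UTC: 02:15–03:15, 03:45–04:15, 04:45–05:45, 10:45–13:00.
Grace ∩ Lars: 02:15–02:30, 03:45–04:15, 04:45–05:45.
Common window lengths: 15, 30, 60 min; longest is 60.

60 minutes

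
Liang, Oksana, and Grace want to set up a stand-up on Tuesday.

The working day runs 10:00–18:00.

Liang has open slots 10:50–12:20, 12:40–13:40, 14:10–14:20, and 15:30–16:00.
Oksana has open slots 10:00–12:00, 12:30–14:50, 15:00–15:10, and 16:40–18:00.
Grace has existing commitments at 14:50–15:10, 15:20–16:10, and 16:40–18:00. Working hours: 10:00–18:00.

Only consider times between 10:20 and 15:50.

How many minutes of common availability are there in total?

140 minutes

Grace free within 10:00–18:00: 10:00–14:50, 15:10–15:20, 16:10–16:40.
Liang ∩ Oksana: 10:50–12:00, 12:40–13:40, 14:10–14:20.
Liang ∩ Oksana ∩ Grace: 10:50–12:00, 12:40–13:40, 14:10–14:20.
Restricted to 10:20–15:50: 10:50–12:00, 12:40–13:40, 14:10–14:20.
Total common minutes: 70 + 60 + 10 = 140.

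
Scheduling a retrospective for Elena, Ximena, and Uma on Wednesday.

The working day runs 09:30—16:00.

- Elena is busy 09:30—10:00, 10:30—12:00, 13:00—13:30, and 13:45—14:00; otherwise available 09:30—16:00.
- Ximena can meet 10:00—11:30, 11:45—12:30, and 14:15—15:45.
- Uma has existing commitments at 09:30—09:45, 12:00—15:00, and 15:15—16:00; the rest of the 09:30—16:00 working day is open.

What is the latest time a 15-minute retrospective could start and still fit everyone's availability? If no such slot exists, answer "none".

Elena free within 09:30–16:00: 10:00–10:30, 12:00–13:00, 13:30–13:45, 14:00–16:00.
Uma free within 09:30–16:00: 09:45–12:00, 15:00–15:15.
Elena ∩ Ximena: 10:00–10:30, 12:00–12:30, 14:15–15:45.
Elena ∩ Ximena ∩ Uma: 10:00–10:30, 15:00–15:15.
Windows ≥ 15 min: 10:00–10:30, 15:00–15:15.
Latest start in the last window 15:00–15:15 is 15:15 − 15 min = 15:00.

15:00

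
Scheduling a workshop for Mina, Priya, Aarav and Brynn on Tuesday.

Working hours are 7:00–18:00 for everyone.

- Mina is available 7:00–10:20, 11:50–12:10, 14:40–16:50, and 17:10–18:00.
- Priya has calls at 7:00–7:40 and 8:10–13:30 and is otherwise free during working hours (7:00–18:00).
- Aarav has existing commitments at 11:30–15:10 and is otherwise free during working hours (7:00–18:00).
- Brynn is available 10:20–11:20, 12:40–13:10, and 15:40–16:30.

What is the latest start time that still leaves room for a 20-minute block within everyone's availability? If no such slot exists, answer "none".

Priya free within 07:00–18:00: 07:40–08:10, 13:30–18:00.
Aarav free within 07:00–18:00: 07:00–11:30, 15:10–18:00.
Mina ∩ Priya: 07:40–08:10, 14:40–16:50, 17:10–18:00.
Mina ∩ Priya ∩ Aarav: 07:40–08:10, 15:10–16:50, 17:10–18:00.
Mina ∩ Priya ∩ Aarav ∩ Brynn: 15:40–16:30.
Windows ≥ 20 min: 15:40–16:30.
Latest start in the last window 15:40–16:30 is 16:30 − 20 min = 16:10.

16:10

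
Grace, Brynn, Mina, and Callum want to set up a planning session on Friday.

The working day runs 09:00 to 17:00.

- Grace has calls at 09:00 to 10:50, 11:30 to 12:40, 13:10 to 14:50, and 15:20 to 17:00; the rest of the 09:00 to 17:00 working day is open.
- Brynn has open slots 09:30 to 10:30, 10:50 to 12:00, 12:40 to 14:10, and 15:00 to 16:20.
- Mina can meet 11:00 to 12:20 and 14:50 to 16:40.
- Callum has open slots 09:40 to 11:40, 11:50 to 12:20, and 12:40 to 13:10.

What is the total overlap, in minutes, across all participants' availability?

30 minutes

Grace free within 09:00–17:00: 10:50–11:30, 12:40–13:10, 14:50–15:20.
Grace ∩ Brynn: 10:50–11:30, 12:40–13:10, 15:00–15:20.
Grace ∩ Brynn ∩ Mina: 11:00–11:30, 15:00–15:20.
Grace ∩ Brynn ∩ Mina ∩ Callum: 11:00–11:30.
Total common minutes: 30.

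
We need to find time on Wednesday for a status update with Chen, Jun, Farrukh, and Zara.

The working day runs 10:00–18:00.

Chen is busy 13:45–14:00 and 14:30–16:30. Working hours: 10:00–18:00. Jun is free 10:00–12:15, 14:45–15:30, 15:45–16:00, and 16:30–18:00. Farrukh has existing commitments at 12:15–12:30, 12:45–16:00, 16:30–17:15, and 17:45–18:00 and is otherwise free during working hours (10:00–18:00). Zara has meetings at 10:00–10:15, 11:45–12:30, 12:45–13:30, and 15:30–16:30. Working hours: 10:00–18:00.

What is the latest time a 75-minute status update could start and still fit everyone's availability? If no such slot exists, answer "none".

10:30

Chen free within 10:00–18:00: 10:00–13:45, 14:00–14:30, 16:30–18:00.
Farrukh free within 10:00–18:00: 10:00–12:15, 12:30–12:45, 16:00–16:30, 17:15–17:45.
Zara free within 10:00–18:00: 10:15–11:45, 12:30–12:45, 13:30–15:30, 16:30–18:00.
Chen ∩ Jun: 10:00–12:15, 16:30–18:00.
Chen ∩ Jun ∩ Farrukh: 10:00–12:15, 17:15–17:45.
Chen ∩ Jun ∩ Farrukh ∩ Zara: 10:15–11:45, 17:15–17:45.
Windows ≥ 75 min: 10:15–11:45.
Latest start in the last window 10:15–11:45 is 11:45 − 75 min = 10:30.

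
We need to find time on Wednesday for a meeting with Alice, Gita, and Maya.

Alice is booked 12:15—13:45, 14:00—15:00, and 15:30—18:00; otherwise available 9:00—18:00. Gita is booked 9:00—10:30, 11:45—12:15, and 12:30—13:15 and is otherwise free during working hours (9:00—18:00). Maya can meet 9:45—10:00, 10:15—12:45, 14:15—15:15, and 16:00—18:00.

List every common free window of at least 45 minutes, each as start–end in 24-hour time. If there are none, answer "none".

Alice free within 09:00–18:00: 09:00–12:15, 13:45–14:00, 15:00–15:30.
Gita free within 09:00–18:00: 10:30–11:45, 12:15–12:30, 13:15–18:00.
Alice ∩ Gita: 10:30–11:45, 13:45–14:00, 15:00–15:30.
Alice ∩ Gita ∩ Maya: 10:30–11:45, 15:00–15:15.
Windows ≥ 45 min: 10:30–11:45.

10:30–11:45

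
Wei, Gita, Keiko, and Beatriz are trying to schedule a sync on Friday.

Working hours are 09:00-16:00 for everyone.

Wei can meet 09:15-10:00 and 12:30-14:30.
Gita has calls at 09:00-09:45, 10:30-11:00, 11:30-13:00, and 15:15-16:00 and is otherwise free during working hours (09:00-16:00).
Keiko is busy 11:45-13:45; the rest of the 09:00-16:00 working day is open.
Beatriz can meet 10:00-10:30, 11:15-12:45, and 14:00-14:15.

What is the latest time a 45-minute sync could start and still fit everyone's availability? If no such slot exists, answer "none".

none

Gita free within 09:00–16:00: 09:45–10:30, 11:00–11:30, 13:00–15:15.
Keiko free within 09:00–16:00: 09:00–11:45, 13:45–16:00.
Wei ∩ Gita: 09:45–10:00, 13:00–14:30.
Wei ∩ Gita ∩ Keiko: 09:45–10:00, 13:45–14:30.
Wei ∩ Gita ∩ Keiko ∩ Beatriz: 14:00–14:15.
Windows ≥ 45 min: (none).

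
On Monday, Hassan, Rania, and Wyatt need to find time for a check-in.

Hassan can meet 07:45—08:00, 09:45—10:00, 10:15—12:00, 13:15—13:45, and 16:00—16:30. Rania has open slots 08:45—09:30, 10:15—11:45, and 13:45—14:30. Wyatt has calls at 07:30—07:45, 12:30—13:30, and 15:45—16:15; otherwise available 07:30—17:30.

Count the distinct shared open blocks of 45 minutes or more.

Wyatt free within 07:30–17:30: 07:45–12:30, 13:30–15:45, 16:15–17:30.
Hassan ∩ Rania: 10:15–11:45.
Hassan ∩ Rania ∩ Wyatt: 10:15–11:45.
Windows ≥ 45 min: 10:15–11:45.
That's 1 window.

1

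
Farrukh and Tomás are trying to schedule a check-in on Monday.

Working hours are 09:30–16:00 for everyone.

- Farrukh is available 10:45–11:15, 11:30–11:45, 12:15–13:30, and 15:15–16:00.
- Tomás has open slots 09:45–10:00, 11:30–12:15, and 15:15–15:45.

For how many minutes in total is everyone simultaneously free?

Farrukh ∩ Tomás: 11:30–11:45, 15:15–15:45.
Total common minutes: 15 + 30 = 45.

45 minutes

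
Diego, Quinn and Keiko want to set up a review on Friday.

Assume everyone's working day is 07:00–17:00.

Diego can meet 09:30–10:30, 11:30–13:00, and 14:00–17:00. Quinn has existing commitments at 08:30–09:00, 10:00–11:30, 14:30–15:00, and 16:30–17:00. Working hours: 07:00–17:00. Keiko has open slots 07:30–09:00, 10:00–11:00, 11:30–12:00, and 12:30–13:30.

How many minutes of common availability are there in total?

Quinn free within 07:00–17:00: 07:00–08:30, 09:00–10:00, 11:30–14:30, 15:00–16:30.
Diego ∩ Quinn: 09:30–10:00, 11:30–13:00, 14:00–14:30, 15:00–16:30.
Diego ∩ Quinn ∩ Keiko: 11:30–12:00, 12:30–13:00.
Total common minutes: 30 + 30 = 60.

60 minutes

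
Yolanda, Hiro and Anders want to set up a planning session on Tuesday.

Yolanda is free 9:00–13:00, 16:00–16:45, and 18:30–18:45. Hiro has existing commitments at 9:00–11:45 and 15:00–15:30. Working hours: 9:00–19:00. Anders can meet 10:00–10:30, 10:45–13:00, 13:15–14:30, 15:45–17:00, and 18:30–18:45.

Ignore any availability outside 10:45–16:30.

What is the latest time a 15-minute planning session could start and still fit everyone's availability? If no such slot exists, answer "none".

Hiro free within 09:00–19:00: 11:45–15:00, 15:30–19:00.
Yolanda ∩ Hiro: 11:45–13:00, 16:00–16:45, 18:30–18:45.
Yolanda ∩ Hiro ∩ Anders: 11:45–13:00, 16:00–16:45, 18:30–18:45.
Restricted to 10:45–16:30: 11:45–13:00, 16:00–16:30.
Windows ≥ 15 min: 11:45–13:00, 16:00–16:30.
Latest start in the last window 16:00–16:30 is 16:30 − 15 min = 16:15.

16:15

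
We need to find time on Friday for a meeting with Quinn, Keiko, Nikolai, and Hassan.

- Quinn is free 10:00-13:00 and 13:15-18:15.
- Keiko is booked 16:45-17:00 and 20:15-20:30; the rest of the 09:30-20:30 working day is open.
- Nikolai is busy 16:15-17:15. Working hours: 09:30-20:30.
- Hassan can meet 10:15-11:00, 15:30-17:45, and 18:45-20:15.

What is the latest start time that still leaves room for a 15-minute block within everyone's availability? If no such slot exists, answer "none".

Keiko free within 09:30–20:30: 09:30–16:45, 17:00–20:15.
Nikolai free within 09:30–20:30: 09:30–16:15, 17:15–20:30.
Quinn ∩ Keiko: 10:00–13:00, 13:15–16:45, 17:00–18:15.
Quinn ∩ Keiko ∩ Nikolai: 10:00–13:00, 13:15–16:15, 17:15–18:15.
Quinn ∩ Keiko ∩ Nikolai ∩ Hassan: 10:15–11:00, 15:30–16:15, 17:15–17:45.
Windows ≥ 15 min: 10:15–11:00, 15:30–16:15, 17:15–17:45.
Latest start in the last window 17:15–17:45 is 17:45 − 15 min = 17:30.

17:30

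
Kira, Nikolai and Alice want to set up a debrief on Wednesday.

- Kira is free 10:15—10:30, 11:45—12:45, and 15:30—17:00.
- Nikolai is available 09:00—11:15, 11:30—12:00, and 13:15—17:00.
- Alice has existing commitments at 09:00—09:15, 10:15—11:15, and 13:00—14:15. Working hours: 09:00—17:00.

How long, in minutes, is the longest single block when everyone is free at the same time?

90 minutes

Alice free within 09:00–17:00: 09:15–10:15, 11:15–13:00, 14:15–17:00.
Kira ∩ Nikolai: 10:15–10:30, 11:45–12:00, 15:30–17:00.
Kira ∩ Nikolai ∩ Alice: 11:45–12:00, 15:30–17:00.
Common window lengths: 15, 90 min; longest is 90.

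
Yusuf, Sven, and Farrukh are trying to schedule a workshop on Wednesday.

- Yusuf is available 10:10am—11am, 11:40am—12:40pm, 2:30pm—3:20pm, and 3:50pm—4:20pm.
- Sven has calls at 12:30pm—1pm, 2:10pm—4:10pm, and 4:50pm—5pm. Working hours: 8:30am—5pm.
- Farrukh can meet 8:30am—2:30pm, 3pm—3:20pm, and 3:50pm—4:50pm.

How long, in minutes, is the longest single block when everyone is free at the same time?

50 minutes

Sven free within 08:30–17:00: 08:30–12:30, 13:00–14:10, 16:10–16:50.
Yusuf ∩ Sven: 10:10–11:00, 11:40–12:30, 16:10–16:20.
Yusuf ∩ Sven ∩ Farrukh: 10:10–11:00, 11:40–12:30, 16:10–16:20.
Common window lengths: 50, 50, 10 min; longest is 50.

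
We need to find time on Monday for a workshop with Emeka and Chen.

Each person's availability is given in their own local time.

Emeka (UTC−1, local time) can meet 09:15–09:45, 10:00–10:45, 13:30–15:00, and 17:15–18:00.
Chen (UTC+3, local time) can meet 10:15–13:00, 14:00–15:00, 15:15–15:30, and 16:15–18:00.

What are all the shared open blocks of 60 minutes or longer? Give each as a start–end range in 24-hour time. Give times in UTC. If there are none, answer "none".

Emeka → UTC: 10:15–10:45, 11:00–11:45, 14:30–16:00, 18:15–19:00.
Chen → UTC: 07:15–10:00, 11:00–12:00, 12:15–12:30, 13:15–15:00.
Emeka ∩ Chen: 11:00–11:45, 14:30–15:00.
Windows ≥ 60 min: (none).

none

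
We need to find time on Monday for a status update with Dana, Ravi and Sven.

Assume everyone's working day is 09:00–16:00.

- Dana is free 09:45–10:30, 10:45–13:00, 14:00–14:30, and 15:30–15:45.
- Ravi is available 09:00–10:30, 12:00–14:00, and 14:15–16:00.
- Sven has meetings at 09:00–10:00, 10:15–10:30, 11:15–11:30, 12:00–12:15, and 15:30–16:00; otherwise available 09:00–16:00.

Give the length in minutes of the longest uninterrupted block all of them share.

45 minutes

Sven free within 09:00–16:00: 10:00–10:15, 10:30–11:15, 11:30–12:00, 12:15–15:30.
Dana ∩ Ravi: 09:45–10:30, 12:00–13:00, 14:15–14:30, 15:30–15:45.
Dana ∩ Ravi ∩ Sven: 10:00–10:15, 12:15–13:00, 14:15–14:30.
Common window lengths: 15, 45, 15 min; longest is 45.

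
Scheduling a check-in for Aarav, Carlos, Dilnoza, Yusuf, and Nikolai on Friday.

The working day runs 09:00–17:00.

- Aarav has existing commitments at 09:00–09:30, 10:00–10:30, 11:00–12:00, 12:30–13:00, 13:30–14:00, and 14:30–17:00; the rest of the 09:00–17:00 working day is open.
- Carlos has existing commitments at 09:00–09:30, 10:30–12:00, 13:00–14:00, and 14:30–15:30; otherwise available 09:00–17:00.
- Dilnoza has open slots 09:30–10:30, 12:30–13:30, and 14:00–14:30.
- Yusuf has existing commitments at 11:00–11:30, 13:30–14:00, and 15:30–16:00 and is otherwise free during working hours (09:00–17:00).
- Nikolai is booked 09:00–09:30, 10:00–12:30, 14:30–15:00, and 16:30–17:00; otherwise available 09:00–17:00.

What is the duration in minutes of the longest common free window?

Aarav free within 09:00–17:00: 09:30–10:00, 10:30–11:00, 12:00–12:30, 13:00–13:30, 14:00–14:30.
Carlos free within 09:00–17:00: 09:30–10:30, 12:00–13:00, 14:00–14:30, 15:30–17:00.
Yusuf free within 09:00–17:00: 09:00–11:00, 11:30–13:30, 14:00–15:30, 16:00–17:00.
Nikolai free within 09:00–17:00: 09:30–10:00, 12:30–14:30, 15:00–16:30.
Aarav ∩ Carlos: 09:30–10:00, 12:00–12:30, 14:00–14:30.
Aarav ∩ Carlos ∩ Dilnoza: 09:30–10:00, 14:00–14:30.
Aarav ∩ Carlos ∩ Dilnoza ∩ Yusuf: 09:30–10:00, 14:00–14:30.
Aarav ∩ Carlos ∩ Dilnoza ∩ Yusuf ∩ Nikolai: 09:30–10:00, 14:00–14:30.
Common window lengths: 30, 30 min; longest is 30.

30 minutes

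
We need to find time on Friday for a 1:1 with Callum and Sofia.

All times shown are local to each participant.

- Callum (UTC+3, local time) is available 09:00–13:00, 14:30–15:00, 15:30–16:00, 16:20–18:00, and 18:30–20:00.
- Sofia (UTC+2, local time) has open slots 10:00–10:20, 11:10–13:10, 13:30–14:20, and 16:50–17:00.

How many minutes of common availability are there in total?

Callum → UTC: 06:00–10:00, 11:30–12:00, 12:30–13:00, 13:20–15:00, 15:30–17:00.
Sofia → UTC: 08:00–08:20, 09:10–11:10, 11:30–12:20, 14:50–15:00.
Callum ∩ Sofia: 08:00–08:20, 09:10–10:00, 11:30–12:00, 14:50–15:00.
Total common minutes: 20 + 50 + 30 + 10 = 110.

110 minutes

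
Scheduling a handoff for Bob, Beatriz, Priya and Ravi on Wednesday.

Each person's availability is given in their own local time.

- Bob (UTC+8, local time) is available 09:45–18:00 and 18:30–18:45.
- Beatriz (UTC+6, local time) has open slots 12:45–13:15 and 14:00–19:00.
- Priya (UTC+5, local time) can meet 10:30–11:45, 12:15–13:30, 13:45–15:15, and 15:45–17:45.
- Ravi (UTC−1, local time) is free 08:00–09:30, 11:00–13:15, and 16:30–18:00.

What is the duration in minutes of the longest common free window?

60 minutes

Bob → UTC: 01:45–10:00, 10:30–10:45.
Beatriz → UTC: 06:45–07:15, 08:00–13:00.
Priya → UTC: 05:30–06:45, 07:15–08:30, 08:45–10:15, 10:45–12:45.
Ravi → UTC: 09:00–10:30, 12:00–14:15, 17:30–19:00.
Bob ∩ Beatriz: 06:45–07:15, 08:00–10:00, 10:30–10:45.
Bob ∩ Beatriz ∩ Priya: 08:00–08:30, 08:45–10:00.
Bob ∩ Beatriz ∩ Priya ∩ Ravi: 09:00–10:00.
Single common window of 60 minutes.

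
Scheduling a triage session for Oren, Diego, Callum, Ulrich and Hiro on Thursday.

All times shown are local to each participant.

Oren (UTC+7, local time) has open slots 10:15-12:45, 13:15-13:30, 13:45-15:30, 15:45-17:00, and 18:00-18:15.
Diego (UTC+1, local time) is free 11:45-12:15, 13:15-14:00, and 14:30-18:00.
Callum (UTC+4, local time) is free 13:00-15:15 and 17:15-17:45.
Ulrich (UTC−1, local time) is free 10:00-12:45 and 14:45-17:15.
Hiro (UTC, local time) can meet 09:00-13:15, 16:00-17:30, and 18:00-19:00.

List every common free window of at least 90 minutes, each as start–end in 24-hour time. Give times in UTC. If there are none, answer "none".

Oren → UTC: 03:15–05:45, 06:15–06:30, 06:45–08:30, 08:45–10:00, 11:00–11:15.
Diego → UTC: 10:45–11:15, 12:15–13:00, 13:30–17:00.
Callum → UTC: 09:00–11:15, 13:15–13:45.
Ulrich → UTC: 11:00–13:45, 15:45–18:15.
Hiro → UTC: 09:00–13:15, 16:00–17:30, 18:00–19:00.
Oren ∩ Diego: 11:00–11:15.
Oren ∩ Diego ∩ Callum: 11:00–11:15.
Oren ∩ Diego ∩ Callum ∩ Ulrich: 11:00–11:15.
Oren ∩ Diego ∩ Callum ∩ Ulrich ∩ Hiro: 11:00–11:15.
Windows ≥ 90 min: (none).

none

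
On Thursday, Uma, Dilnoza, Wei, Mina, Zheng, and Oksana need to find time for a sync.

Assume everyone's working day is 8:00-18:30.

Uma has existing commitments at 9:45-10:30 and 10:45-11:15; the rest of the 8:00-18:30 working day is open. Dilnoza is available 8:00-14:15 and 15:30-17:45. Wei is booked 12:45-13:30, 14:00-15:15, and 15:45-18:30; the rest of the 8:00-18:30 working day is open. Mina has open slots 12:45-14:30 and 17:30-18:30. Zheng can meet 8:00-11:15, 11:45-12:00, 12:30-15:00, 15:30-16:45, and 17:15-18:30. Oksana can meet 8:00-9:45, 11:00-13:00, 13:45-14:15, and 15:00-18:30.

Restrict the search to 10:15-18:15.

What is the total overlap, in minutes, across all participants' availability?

15 minutes

Uma free within 08:00–18:30: 08:00–09:45, 10:30–10:45, 11:15–18:30.
Wei free within 08:00–18:30: 08:00–12:45, 13:30–14:00, 15:15–15:45.
Uma ∩ Dilnoza: 08:00–09:45, 10:30–10:45, 11:15–14:15, 15:30–17:45.
Uma ∩ Dilnoza ∩ Wei: 08:00–09:45, 10:30–10:45, 11:15–12:45, 13:30–14:00, 15:30–15:45.
Uma ∩ Dilnoza ∩ Wei ∩ Mina: 13:30–14:00.
Uma ∩ Dilnoza ∩ Wei ∩ Mina ∩ Zheng: 13:30–14:00.
Uma ∩ Dilnoza ∩ Wei ∩ Mina ∩ Zheng ∩ Oksana: 13:45–14:00.
Restricted to 10:15–18:15: 13:45–14:00.
Total common minutes: 15.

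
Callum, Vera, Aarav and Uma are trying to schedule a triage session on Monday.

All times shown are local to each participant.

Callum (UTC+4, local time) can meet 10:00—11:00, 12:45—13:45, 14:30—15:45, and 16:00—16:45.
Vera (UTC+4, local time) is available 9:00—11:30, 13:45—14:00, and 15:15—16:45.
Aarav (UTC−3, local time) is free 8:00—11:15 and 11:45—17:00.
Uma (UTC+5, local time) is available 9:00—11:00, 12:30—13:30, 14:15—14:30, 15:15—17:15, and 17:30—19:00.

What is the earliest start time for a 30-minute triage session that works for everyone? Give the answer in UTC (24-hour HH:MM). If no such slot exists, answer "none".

11:15

Callum → UTC: 06:00–07:00, 08:45–09:45, 10:30–11:45, 12:00–12:45.
Vera → UTC: 05:00–07:30, 09:45–10:00, 11:15–12:45.
Aarav → UTC: 11:00–14:15, 14:45–20:00.
Uma → UTC: 04:00–06:00, 07:30–08:30, 09:15–09:30, 10:15–12:15, 12:30–14:00.
Callum ∩ Vera: 06:00–07:00, 11:15–11:45, 12:00–12:45.
Callum ∩ Vera ∩ Aarav: 11:15–11:45, 12:00–12:45.
Callum ∩ Vera ∩ Aarav ∩ Uma: 11:15–11:45, 12:00–12:15, 12:30–12:45.
Windows ≥ 30 min: 11:15–11:45.
Earliest such window starts at 11:15.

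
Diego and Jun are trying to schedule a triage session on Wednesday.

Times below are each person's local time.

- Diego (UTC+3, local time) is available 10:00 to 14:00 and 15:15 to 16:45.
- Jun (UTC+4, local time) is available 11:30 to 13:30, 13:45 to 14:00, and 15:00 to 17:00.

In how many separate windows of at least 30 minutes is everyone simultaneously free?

2

Diego → UTC: 07:00–11:00, 12:15–13:45.
Jun → UTC: 07:30–09:30, 09:45–10:00, 11:00–13:00.
Diego ∩ Jun: 07:30–09:30, 09:45–10:00, 12:15–13:00.
Windows ≥ 30 min: 07:30–09:30, 12:15–13:00.
That's 2 windows.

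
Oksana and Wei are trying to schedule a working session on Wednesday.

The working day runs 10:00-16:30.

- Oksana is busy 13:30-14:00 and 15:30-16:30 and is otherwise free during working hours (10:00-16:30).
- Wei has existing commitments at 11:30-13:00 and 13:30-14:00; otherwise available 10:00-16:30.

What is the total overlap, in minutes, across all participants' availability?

Oksana free within 10:00–16:30: 10:00–13:30, 14:00–15:30.
Wei free within 10:00–16:30: 10:00–11:30, 13:00–13:30, 14:00–16:30.
Oksana ∩ Wei: 10:00–11:30, 13:00–13:30, 14:00–15:30.
Total common minutes: 90 + 30 + 90 = 210.

210 minutes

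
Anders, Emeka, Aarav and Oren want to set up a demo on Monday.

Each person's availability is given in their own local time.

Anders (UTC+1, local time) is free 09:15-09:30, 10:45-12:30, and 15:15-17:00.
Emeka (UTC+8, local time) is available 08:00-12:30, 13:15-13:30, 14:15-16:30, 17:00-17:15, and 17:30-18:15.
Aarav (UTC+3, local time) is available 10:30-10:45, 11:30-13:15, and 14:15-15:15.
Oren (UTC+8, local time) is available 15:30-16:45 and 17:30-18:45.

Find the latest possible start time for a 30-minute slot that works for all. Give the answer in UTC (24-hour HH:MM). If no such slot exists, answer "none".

Anders → UTC: 08:15–08:30, 09:45–11:30, 14:15–16:00.
Emeka → UTC: 00:00–04:30, 05:15–05:30, 06:15–08:30, 09:00–09:15, 09:30–10:15.
Aarav → UTC: 07:30–07:45, 08:30–10:15, 11:15–12:15.
Oren → UTC: 07:30–08:45, 09:30–10:45.
Anders ∩ Emeka: 08:15–08:30, 09:45–10:15.
Anders ∩ Emeka ∩ Aarav: 09:45–10:15.
Anders ∩ Emeka ∩ Aarav ∩ Oren: 09:45–10:15.
Windows ≥ 30 min: 09:45–10:15.
Latest start in the last window 09:45–10:15 is 10:15 − 30 min = 09:45.

09:45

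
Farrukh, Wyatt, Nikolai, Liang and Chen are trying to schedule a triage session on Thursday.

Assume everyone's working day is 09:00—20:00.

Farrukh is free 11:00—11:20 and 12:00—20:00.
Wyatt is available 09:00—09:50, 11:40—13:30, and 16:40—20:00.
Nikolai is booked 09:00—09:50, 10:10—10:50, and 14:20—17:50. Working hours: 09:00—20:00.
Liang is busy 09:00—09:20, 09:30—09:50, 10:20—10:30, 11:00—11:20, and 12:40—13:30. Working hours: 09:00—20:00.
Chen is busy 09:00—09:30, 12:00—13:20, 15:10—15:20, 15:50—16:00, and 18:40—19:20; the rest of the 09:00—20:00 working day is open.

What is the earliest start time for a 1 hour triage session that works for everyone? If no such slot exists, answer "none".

Nikolai free within 09:00–20:00: 09:50–10:10, 10:50–14:20, 17:50–20:00.
Liang free within 09:00–20:00: 09:20–09:30, 09:50–10:20, 10:30–11:00, 11:20–12:40, 13:30–20:00.
Chen free within 09:00–20:00: 09:30–12:00, 13:20–15:10, 15:20–15:50, 16:00–18:40, 19:20–20:00.
Farrukh ∩ Wyatt: 12:00–13:30, 16:40–20:00.
Farrukh ∩ Wyatt ∩ Nikolai: 12:00–13:30, 17:50–20:00.
Farrukh ∩ Wyatt ∩ Nikolai ∩ Liang: 12:00–12:40, 17:50–20:00.
Farrukh ∩ Wyatt ∩ Nikolai ∩ Liang ∩ Chen: 17:50–18:40, 19:20–20:00.
Windows ≥ 60 min: (none).

none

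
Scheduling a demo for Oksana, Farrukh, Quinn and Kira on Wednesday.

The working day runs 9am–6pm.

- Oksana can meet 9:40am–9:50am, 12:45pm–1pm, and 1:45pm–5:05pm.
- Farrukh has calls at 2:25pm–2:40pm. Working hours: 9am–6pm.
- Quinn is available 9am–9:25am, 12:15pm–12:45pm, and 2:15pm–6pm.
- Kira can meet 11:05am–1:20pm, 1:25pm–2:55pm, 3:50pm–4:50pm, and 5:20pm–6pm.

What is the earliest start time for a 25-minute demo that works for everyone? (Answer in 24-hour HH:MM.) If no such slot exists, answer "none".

Farrukh free within 09:00–18:00: 09:00–14:25, 14:40–18:00.
Oksana ∩ Farrukh: 09:40–09:50, 12:45–13:00, 13:45–14:25, 14:40–17:05.
Oksana ∩ Farrukh ∩ Quinn: 14:15–14:25, 14:40–17:05.
Oksana ∩ Farrukh ∩ Quinn ∩ Kira: 14:15–14:25, 14:40–14:55, 15:50–16:50.
Windows ≥ 25 min: 15:50–16:50.
Earliest such window starts at 15:50.

15:50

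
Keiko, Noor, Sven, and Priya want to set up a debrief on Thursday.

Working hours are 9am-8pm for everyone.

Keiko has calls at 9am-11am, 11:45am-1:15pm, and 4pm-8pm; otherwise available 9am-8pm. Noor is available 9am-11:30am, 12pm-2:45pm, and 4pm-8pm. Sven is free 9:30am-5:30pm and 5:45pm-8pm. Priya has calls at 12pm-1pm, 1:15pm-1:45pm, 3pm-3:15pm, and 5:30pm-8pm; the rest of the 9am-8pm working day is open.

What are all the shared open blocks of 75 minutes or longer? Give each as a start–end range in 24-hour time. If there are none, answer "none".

none

Keiko free within 09:00–20:00: 11:00–11:45, 13:15–16:00.
Priya free within 09:00–20:00: 09:00–12:00, 13:00–13:15, 13:45–15:00, 15:15–17:30.
Keiko ∩ Noor: 11:00–11:30, 13:15–14:45.
Keiko ∩ Noor ∩ Sven: 11:00–11:30, 13:15–14:45.
Keiko ∩ Noor ∩ Sven ∩ Priya: 11:00–11:30, 13:45–14:45.
Windows ≥ 75 min: (none).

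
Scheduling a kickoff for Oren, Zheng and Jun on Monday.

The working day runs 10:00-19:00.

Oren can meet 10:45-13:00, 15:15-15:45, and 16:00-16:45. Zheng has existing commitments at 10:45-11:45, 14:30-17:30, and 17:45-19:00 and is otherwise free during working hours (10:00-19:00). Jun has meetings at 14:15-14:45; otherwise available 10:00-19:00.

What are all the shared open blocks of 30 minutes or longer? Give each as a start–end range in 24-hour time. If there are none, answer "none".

Zheng free within 10:00–19:00: 10:00–10:45, 11:45–14:30, 17:30–17:45.
Jun free within 10:00–19:00: 10:00–14:15, 14:45–19:00.
Oren ∩ Zheng: 11:45–13:00.
Oren ∩ Zheng ∩ Jun: 11:45–13:00.
Windows ≥ 30 min: 11:45–13:00.

11:45–13:00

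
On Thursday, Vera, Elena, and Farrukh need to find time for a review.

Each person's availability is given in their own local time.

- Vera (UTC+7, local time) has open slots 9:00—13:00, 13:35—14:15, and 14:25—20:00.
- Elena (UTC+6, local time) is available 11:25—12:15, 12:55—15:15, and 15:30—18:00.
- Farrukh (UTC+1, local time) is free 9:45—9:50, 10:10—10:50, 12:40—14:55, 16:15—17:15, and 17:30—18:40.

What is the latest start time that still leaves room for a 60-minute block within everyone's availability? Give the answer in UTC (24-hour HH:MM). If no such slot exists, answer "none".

Vera → UTC: 02:00–06:00, 06:35–07:15, 07:25–13:00.
Elena → UTC: 05:25–06:15, 06:55–09:15, 09:30–12:00.
Farrukh → UTC: 08:45–08:50, 09:10–09:50, 11:40–13:55, 15:15–16:15, 16:30–17:40.
Vera ∩ Elena: 05:25–06:00, 06:55–07:15, 07:25–09:15, 09:30–12:00.
Vera ∩ Elena ∩ Farrukh: 08:45–08:50, 09:10–09:15, 09:30–09:50, 11:40–12:00.
Windows ≥ 60 min: (none).

none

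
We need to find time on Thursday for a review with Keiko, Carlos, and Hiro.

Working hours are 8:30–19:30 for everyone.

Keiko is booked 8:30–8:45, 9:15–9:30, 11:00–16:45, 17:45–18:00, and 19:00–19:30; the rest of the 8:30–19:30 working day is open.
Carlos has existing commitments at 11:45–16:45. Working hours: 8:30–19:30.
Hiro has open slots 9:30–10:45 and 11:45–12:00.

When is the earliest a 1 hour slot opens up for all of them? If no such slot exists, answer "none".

09:30

Keiko free within 08:30–19:30: 08:45–09:15, 09:30–11:00, 16:45–17:45, 18:00–19:00.
Carlos free within 08:30–19:30: 08:30–11:45, 16:45–19:30.
Keiko ∩ Carlos: 08:45–09:15, 09:30–11:00, 16:45–17:45, 18:00–19:00.
Keiko ∩ Carlos ∩ Hiro: 09:30–10:45.
Windows ≥ 60 min: 09:30–10:45.
Earliest such window starts at 09:30.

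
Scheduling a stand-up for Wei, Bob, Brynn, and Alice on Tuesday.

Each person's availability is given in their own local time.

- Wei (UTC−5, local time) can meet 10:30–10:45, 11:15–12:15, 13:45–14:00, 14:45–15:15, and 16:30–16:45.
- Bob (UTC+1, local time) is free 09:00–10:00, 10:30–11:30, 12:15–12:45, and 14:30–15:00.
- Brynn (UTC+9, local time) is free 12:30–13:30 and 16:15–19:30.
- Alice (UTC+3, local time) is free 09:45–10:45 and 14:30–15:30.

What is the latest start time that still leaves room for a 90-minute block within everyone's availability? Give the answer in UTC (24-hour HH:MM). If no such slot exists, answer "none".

none

Wei → UTC: 15:30–15:45, 16:15–17:15, 18:45–19:00, 19:45–20:15, 21:30–21:45.
Bob → UTC: 08:00–09:00, 09:30–10:30, 11:15–11:45, 13:30–14:00.
Brynn → UTC: 03:30–04:30, 07:15–10:30.
Alice → UTC: 06:45–07:45, 11:30–12:30.
Wei ∩ Bob: (none).
Wei ∩ Bob ∩ Brynn: (none).
Wei ∩ Bob ∩ Brynn ∩ Alice: (none).
Windows ≥ 90 min: (none).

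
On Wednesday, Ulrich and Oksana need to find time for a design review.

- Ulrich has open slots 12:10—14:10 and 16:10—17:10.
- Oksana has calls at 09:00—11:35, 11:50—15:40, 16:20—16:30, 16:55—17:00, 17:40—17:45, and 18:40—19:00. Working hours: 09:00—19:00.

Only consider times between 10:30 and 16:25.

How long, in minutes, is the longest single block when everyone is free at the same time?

Oksana free within 09:00–19:00: 11:35–11:50, 15:40–16:20, 16:30–16:55, 17:00–17:40, 17:45–18:40.
Ulrich ∩ Oksana: 16:10–16:20, 16:30–16:55, 17:00–17:10.
Restricted to 10:30–16:25: 16:10–16:20.
Single common window of 10 minutes.

10 minutes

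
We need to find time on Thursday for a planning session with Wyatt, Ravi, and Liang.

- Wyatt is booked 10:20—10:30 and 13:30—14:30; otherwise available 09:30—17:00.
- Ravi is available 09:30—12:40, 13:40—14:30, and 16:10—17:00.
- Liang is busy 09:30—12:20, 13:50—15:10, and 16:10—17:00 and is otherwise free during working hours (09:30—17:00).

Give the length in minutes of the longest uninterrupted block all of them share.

Wyatt free within 09:30–17:00: 09:30–10:20, 10:30–13:30, 14:30–17:00.
Liang free within 09:30–17:00: 12:20–13:50, 15:10–16:10.
Wyatt ∩ Ravi: 09:30–10:20, 10:30–12:40, 16:10–17:00.
Wyatt ∩ Ravi ∩ Liang: 12:20–12:40.
Single common window of 20 minutes.

20 minutes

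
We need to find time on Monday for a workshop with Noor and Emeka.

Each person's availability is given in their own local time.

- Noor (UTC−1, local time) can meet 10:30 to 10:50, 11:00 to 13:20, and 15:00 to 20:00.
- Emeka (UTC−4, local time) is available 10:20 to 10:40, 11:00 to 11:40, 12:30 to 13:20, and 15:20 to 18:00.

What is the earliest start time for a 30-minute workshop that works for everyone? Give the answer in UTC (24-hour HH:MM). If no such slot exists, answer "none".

Noor → UTC: 11:30–11:50, 12:00–14:20, 16:00–21:00.
Emeka → UTC: 14:20–14:40, 15:00–15:40, 16:30–17:20, 19:20–22:00.
Noor ∩ Emeka: 16:30–17:20, 19:20–21:00.
Windows ≥ 30 min: 16:30–17:20, 19:20–21:00.
Earliest such window starts at 16:30.

16:30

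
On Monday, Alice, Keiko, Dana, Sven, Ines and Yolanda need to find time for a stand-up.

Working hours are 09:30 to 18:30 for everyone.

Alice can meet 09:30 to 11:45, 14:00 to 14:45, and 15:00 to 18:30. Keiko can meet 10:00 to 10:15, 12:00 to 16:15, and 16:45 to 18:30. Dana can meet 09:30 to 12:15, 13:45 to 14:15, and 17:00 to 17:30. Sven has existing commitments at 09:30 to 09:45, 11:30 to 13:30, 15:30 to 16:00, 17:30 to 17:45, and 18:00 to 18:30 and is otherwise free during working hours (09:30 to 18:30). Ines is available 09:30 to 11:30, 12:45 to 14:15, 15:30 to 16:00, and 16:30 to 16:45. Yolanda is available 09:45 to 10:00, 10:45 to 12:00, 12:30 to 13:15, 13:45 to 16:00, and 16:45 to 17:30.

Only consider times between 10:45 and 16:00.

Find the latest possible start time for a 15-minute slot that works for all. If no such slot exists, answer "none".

14:00

Sven free within 09:30–18:30: 09:45–11:30, 13:30–15:30, 16:00–17:30, 17:45–18:00.
Alice ∩ Keiko: 10:00–10:15, 14:00–14:45, 15:00–16:15, 16:45–18:30.
Alice ∩ Keiko ∩ Dana: 10:00–10:15, 14:00–14:15, 17:00–17:30.
Alice ∩ Keiko ∩ Dana ∩ Sven: 10:00–10:15, 14:00–14:15, 17:00–17:30.
Alice ∩ Keiko ∩ Dana ∩ Sven ∩ Ines: 10:00–10:15, 14:00–14:15.
Alice ∩ Keiko ∩ Dana ∩ Sven ∩ Ines ∩ Yolanda: 14:00–14:15.
Restricted to 10:45–16:00: 14:00–14:15.
Windows ≥ 15 min: 14:00–14:15.
Latest start in the last window 14:00–14:15 is 14:15 − 15 min = 14:00.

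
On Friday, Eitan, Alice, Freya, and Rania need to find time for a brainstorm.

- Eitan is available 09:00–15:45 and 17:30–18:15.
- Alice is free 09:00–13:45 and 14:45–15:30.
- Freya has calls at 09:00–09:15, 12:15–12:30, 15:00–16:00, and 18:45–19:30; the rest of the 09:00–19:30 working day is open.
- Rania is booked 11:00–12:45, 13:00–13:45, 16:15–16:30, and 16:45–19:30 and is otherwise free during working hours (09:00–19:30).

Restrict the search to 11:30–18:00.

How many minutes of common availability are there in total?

Freya free within 09:00–19:30: 09:15–12:15, 12:30–15:00, 16:00–18:45.
Rania free within 09:00–19:30: 09:00–11:00, 12:45–13:00, 13:45–16:15, 16:30–16:45.
Eitan ∩ Alice: 09:00–13:45, 14:45–15:30.
Eitan ∩ Alice ∩ Freya: 09:15–12:15, 12:30–13:45, 14:45–15:00.
Eitan ∩ Alice ∩ Freya ∩ Rania: 09:15–11:00, 12:45–13:00, 14:45–15:00.
Restricted to 11:30–18:00: 12:45–13:00, 14:45–15:00.
Total common minutes: 15 + 15 = 30.

30 minutes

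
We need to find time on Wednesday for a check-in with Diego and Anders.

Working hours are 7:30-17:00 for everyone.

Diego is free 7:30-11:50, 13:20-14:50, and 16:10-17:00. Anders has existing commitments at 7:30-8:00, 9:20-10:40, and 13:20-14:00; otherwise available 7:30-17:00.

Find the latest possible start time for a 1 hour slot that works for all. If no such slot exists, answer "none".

Anders free within 07:30–17:00: 08:00–09:20, 10:40–13:20, 14:00–17:00.
Diego ∩ Anders: 08:00–09:20, 10:40–11:50, 14:00–14:50, 16:10–17:00.
Windows ≥ 60 min: 08:00–09:20, 10:40–11:50.
Latest start in the last window 10:40–11:50 is 11:50 − 60 min = 10:50.

10:50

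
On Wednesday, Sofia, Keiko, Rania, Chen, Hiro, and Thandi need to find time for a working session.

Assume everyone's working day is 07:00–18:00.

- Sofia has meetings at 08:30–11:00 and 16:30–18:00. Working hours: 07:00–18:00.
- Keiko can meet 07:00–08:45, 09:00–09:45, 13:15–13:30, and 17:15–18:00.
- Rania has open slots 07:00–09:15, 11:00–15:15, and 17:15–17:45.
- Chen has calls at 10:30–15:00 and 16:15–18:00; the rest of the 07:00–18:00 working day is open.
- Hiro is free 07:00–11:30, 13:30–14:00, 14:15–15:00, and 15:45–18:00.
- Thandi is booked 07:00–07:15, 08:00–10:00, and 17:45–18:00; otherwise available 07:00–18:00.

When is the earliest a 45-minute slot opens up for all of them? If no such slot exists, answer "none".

Sofia free within 07:00–18:00: 07:00–08:30, 11:00–16:30.
Chen free within 07:00–18:00: 07:00–10:30, 15:00–16:15.
Thandi free within 07:00–18:00: 07:15–08:00, 10:00–17:45.
Sofia ∩ Keiko: 07:00–08:30, 13:15–13:30.
Sofia ∩ Keiko ∩ Rania: 07:00–08:30, 13:15–13:30.
Sofia ∩ Keiko ∩ Rania ∩ Chen: 07:00–08:30.
Sofia ∩ Keiko ∩ Rania ∩ Chen ∩ Hiro: 07:00–08:30.
Sofia ∩ Keiko ∩ Rania ∩ Chen ∩ Hiro ∩ Thandi: 07:15–08:00.
Windows ≥ 45 min: 07:15–08:00.
Earliest such window starts at 07:15.

07:15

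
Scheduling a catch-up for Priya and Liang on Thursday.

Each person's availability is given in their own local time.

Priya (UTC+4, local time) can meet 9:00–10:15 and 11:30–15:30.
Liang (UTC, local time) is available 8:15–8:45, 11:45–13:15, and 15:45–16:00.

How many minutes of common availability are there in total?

Priya → UTC: 05:00–06:15, 07:30–11:30.
Liang → UTC: 08:15–08:45, 11:45–13:15, 15:45–16:00.
Priya ∩ Liang: 08:15–08:45.
Total common minutes: 30.

30 minutes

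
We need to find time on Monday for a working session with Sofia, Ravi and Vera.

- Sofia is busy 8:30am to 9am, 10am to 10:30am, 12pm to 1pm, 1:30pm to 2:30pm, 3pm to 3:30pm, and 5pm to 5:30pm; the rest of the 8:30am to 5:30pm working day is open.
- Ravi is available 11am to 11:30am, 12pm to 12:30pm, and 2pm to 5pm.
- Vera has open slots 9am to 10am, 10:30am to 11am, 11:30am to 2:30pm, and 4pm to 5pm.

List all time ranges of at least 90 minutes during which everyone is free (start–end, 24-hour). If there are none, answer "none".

none

Sofia free within 08:30–17:30: 09:00–10:00, 10:30–12:00, 13:00–13:30, 14:30–15:00, 15:30–17:00.
Sofia ∩ Ravi: 11:00–11:30, 14:30–15:00, 15:30–17:00.
Sofia ∩ Ravi ∩ Vera: 16:00–17:00.
Windows ≥ 90 min: (none).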